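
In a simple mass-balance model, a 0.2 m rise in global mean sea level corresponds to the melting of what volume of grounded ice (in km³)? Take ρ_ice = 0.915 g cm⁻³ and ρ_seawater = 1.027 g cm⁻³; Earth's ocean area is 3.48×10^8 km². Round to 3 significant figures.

≈ 7.81×10^4 km³

Required water volume = Δh × A = 0.2 m × 3.48×10^14 m² = 6.960×10^13 m³ = 6.960×10^4 km³.
Ice volume = water volume × ρ_w/ρ_ice = 6.960×10^4 × 1027/915 = 7.81×10^4 km³.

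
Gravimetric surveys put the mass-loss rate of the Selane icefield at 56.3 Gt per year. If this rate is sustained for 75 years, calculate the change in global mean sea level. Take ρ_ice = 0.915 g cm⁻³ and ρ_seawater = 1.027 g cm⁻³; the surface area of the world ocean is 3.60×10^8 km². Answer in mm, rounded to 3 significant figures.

≈ 11.4 mm

Total mass lost = 56.3 Gt/yr × 75 yr = 4222 Gt = 4.222×10^15 kg.
ρ_w = 1.027 g cm⁻³ = 1027 kg m⁻³, so water volume = 4.222×10^15 / 1027 = 4.111×10^12 m³.
Δh = 4.111×10^12 / 3.60×10^14 = 0.0114 m = 11.4 mm.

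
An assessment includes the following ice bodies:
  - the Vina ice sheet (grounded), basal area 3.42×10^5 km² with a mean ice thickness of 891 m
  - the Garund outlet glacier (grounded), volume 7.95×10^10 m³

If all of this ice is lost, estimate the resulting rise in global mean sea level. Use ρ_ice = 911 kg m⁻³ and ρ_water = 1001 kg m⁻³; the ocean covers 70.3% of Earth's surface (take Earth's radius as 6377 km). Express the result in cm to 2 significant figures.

Vina: ice volume = 3.42×10^5 km² × 891 m = 3.047×10^5 km³; 3.047×10^5 × (911/1001) = 2.773×10^5 km³ of water.
Garund: 7.95×10^10 m³ × (911/1001) = 7.235×10^10 m³ of water.
Total added water ≈ 2.774×10^14 m³ over 3.59×10^14 m² → Δh = 0.772 m = 77 cm.

≈ 77 cm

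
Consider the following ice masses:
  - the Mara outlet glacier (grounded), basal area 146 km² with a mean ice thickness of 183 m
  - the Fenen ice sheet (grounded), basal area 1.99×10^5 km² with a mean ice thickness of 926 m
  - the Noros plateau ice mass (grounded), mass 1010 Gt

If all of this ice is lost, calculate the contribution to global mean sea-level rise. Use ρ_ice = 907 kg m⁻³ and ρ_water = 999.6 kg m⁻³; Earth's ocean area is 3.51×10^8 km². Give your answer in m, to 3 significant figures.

Mara: ice volume = 146 km² × 183 m = 26.72 km³; 26.72 × (907/999.6) = 24.24 km³ of water.
Fenen: ice volume = 1.99×10^5 km² × 926 m = 1.843×10^5 km³; 1.843×10^5 × (907/999.6) = 1.672×10^5 km³ of water.
Noros: 1010 Gt = 1.010×10^15 kg; dividing by ρ_w = 999.6 kg m⁻³ gives 1.010×10^12 m³ of water.
Total added water ≈ 1.682×10^14 m³ over 3.51×10^14 m² → Δh = 0.479 m.

≈ 0.479 m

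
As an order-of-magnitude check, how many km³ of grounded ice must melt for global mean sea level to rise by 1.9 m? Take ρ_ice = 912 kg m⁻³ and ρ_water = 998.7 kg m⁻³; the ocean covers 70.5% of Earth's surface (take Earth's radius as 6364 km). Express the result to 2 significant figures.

Required water volume = Δh × A = 1.9 m × 3.59×10^14 m² = 6.817×10^14 m³ = 6.817×10^5 km³.
Ice volume = water volume × ρ_w/ρ_ice = 6.817×10^5 × 998.7/912 = 7.5×10^5 km³.

≈ 7.5×10^5 km³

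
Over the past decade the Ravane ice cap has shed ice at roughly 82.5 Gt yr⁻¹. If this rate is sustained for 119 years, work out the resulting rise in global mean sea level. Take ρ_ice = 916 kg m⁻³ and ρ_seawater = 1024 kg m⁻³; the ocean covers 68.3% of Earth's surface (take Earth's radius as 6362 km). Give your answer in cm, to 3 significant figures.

Total mass lost = 82.5 Gt/yr × 119 yr = 9818 Gt = 9.818×10^15 kg.
ρ_w = 1024 kg m⁻³, so water volume = 9.818×10^15 / 1024 = 9.587×10^12 m³.
Δh = 9.587×10^12 / 3.47×10^14 = 0.0276 m = 2.76 cm.

≈ 2.76 cm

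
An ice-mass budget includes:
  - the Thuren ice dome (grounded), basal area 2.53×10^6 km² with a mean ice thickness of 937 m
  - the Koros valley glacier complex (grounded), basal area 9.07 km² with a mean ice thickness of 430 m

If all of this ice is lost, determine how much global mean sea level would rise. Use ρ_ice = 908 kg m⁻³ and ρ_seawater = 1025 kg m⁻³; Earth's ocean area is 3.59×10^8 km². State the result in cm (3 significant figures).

Thuren: ice volume = 2.53×10^6 km² × 937 m = 2.371×10^6 km³; 2.371×10^6 × (908/1025) = 2.100×10^6 km³ of water.
Koros: ice volume = 9.07 km² × 430 m = 3.900 km³; 3.900 × (908/1025) = 3.455 km³ of water.
Total added water ≈ 2.100×10^15 m³ over 3.59×10^14 m² → Δh = 5.85 m = 585 cm.

≈ 585 cm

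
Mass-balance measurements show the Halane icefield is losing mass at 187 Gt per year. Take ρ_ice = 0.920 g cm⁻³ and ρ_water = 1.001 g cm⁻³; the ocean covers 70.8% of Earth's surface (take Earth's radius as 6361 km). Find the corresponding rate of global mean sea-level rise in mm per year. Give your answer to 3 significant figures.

ρ_w = 1.001 g cm⁻³ = 1001 kg m⁻³. Annual water volume added = 187 Gt / ρ_w = 1.870×10^14 kg / 1001 kg m⁻³ = 1.868×10^11 m³.
Δh per year = 1.868×10^11 / 3.60×10^14 = 5.19×10^-4 m = 0.519 mm.

≈ 0.519 mm/yr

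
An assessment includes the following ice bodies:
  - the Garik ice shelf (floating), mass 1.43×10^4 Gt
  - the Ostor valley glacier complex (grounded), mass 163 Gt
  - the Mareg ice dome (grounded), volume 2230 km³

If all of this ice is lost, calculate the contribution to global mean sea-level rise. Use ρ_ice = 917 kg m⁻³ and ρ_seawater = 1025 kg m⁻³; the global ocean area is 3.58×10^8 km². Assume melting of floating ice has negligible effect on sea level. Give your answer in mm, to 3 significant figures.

≈ 6.02 mm

The Garik ice shelf is floating and already displaces its own weight of water, so its melt adds essentially nothing to sea level.
Ostor: 163 Gt = 1.630×10^14 kg; dividing by ρ_w = 1025 kg m⁻³ gives 1.590×10^11 m³ of water.
Mareg: 2230 km³ × (917/1025) = 1995 km³ of water.
Total added water ≈ 2.154×10^12 m³ over 3.58×10^14 m² → Δh = 6.02×10^-3 m = 6.02 mm.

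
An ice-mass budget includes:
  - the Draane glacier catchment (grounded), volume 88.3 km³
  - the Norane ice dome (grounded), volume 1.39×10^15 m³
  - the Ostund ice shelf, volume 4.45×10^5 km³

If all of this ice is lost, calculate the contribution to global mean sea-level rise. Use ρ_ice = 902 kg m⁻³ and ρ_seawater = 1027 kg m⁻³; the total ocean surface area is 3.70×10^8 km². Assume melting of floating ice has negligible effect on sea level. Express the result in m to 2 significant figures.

Draane: 88.3 km³ × (902/1027) = 77.55 km³ of water.
Norane: 1.39×10^15 m³ × (902/1027) = 1.221×10^15 m³ of water.
The Ostund ice shelf is floating and already displaces its own weight of water, so its melt adds essentially nothing to sea level.
Total added water ≈ 1.221×10^15 m³ over 3.70×10^14 m² → Δh = 3.30 m.

≈ 3.3 m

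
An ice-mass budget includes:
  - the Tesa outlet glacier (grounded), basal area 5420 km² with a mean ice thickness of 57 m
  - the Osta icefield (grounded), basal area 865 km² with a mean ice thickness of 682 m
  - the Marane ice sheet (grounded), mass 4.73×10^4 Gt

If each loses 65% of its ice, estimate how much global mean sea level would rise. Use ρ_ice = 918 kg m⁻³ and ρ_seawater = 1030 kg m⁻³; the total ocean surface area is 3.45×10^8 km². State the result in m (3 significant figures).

Tesa: ice volume = 5420 km² × 57 m = 308.9 km³; 0.65 × 308.9 × (918/1030) = 179.0 km³ of water.
Osta: ice volume = 865 km² × 682 m = 589.9 km³; 0.65 × 589.9 × (918/1030) = 341.8 km³ of water.
Marane: 0.65 × 4.73×10^4 Gt = 3.075×10^16 kg; dividing by ρ_w = 1030 kg m⁻³ gives 2.985×10^13 m³ of water.
Total added water ≈ 3.037×10^13 m³ over 3.45×10^14 m² → Δh = 0.0880 m.

≈ 0.0880 m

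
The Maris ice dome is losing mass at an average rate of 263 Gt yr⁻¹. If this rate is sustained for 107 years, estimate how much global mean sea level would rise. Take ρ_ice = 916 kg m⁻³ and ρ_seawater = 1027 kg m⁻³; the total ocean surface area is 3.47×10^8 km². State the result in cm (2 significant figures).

≈ 7.9 cm

Total mass lost = 263 Gt/yr × 107 yr = 2.814×10^4 Gt = 2.814×10^16 kg.
ρ_w = 1027 kg m⁻³, so water volume = 2.814×10^16 / 1027 = 2.740×10^13 m³.
Δh = 2.740×10^13 / 3.47×10^14 = 0.0790 m = 7.9 cm.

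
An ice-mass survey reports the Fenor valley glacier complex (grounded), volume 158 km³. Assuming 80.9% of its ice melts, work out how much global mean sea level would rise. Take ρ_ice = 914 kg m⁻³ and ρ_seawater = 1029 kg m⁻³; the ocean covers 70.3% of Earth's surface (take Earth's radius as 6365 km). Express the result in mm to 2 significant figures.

≈ 0.32 mm

Fenor: 0.809 × 158 km³ × (914/1029) = 113.5 km³ of water.
Spread over 3.58×10^14 m² of ocean, Δh = 1.135×10^11 / 3.58×10^14 = 3.17×10^-4 m = 0.32 mm.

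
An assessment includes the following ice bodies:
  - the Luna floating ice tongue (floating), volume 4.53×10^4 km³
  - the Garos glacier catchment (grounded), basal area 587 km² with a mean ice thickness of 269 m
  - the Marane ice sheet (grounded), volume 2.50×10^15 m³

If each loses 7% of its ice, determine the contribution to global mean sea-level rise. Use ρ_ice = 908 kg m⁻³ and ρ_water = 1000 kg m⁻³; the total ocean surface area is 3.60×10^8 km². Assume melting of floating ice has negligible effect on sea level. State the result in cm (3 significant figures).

≈ 44.1 cm

The Luna floating ice tongue is floating and already displaces its own weight of water, so its melt adds essentially nothing to sea level.
Garos: ice volume = 587 km² × 269 m = 157.9 km³; 0.07 × 157.9 × (908/1000) = 10.04 km³ of water.
Marane: 0.07 × 2.50×10^15 m³ × (908/1000) = 1.589×10^14 m³ of water.
Total added water ≈ 1.589×10^14 m³ over 3.60×10^14 m² → Δh = 0.441 m = 44.1 cm.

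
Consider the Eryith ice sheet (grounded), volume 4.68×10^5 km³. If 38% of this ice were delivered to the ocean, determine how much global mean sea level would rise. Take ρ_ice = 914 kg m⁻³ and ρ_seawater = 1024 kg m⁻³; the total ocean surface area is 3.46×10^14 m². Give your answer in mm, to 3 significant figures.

≈ 459 mm

Eryith: 0.38 × 4.68×10^5 km³ × (914/1024) = 1.587×10^5 km³ of water.
Spread over 3.46×10^14 m² of ocean, Δh = 1.587×10^14 / 3.46×10^14 = 0.459 m = 459 mm.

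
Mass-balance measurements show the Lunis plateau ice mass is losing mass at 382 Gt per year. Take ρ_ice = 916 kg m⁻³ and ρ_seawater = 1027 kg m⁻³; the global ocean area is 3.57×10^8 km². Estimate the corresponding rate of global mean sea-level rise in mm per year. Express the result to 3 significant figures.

≈ 1.04 mm/yr

ρ_w = 1027 kg m⁻³. Annual water volume added = 382 Gt / ρ_w = 3.820×10^14 kg / 1027 kg m⁻³ = 3.720×10^11 m³.
Δh per year = 3.720×10^11 / 3.57×10^14 = 1.04×10^-3 m = 1.04 mm.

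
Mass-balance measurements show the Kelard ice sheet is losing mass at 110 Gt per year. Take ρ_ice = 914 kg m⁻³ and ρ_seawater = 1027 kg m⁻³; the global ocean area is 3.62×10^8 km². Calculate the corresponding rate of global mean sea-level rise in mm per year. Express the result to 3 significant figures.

≈ 0.296 mm/yr

ρ_w = 1027 kg m⁻³. Annual water volume added = 110 Gt / ρ_w = 1.100×10^14 kg / 1027 kg m⁻³ = 1.071×10^11 m³.
Δh per year = 1.071×10^11 / 3.62×10^14 = 2.96×10^-4 m = 0.296 mm.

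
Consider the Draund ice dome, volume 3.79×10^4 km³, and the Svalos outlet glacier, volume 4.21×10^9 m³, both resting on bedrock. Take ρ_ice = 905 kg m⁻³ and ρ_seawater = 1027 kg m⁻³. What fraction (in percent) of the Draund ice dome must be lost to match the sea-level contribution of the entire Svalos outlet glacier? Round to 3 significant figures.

≈ 0.0111 %

Equal sea-level rise means equal mass of meltwater, i.e. equal mass of ice lost.
Ice mass of Svalos: 3.810×10^12 kg; ice mass of Draund: 3.430×10^16 kg.
Fraction required = 3.810×10^12 / 3.430×10^16 = 1.11×10^-4 → 0.0111 %.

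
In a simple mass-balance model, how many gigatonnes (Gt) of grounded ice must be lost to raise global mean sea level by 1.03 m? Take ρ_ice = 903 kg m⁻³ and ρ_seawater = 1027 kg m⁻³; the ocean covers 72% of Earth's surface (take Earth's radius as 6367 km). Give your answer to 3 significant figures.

≈ 3.88×10^5 Gt

Required water volume = Δh × A = 1.03 m × 3.67×10^14 m² = 3.778×10^14 m³.
ρ_w = 1027 kg m⁻³, so the mass of water = 3.778×10^14 m³ × 1027 kg m⁻³ = 3.880×10^17 kg = 3.88×10^5 Gt (and the same mass of ice, by conservation).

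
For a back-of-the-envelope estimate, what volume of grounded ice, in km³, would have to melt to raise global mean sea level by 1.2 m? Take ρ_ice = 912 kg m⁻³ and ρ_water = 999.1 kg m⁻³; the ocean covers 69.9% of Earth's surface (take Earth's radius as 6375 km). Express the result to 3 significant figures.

Required water volume = Δh × A = 1.2 m × 3.57×10^14 m² = 4.284×10^14 m³ = 4.284×10^5 km³.
Ice volume = water volume × ρ_w/ρ_ice = 4.284×10^5 × 999.1/912 = 4.69×10^5 km³.

≈ 4.69×10^5 km³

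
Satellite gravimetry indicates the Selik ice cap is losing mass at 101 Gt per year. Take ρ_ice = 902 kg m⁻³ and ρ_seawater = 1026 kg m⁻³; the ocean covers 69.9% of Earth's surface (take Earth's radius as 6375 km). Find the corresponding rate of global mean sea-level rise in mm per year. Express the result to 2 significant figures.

≈ 0.28 mm/yr

ρ_w = 1026 kg m⁻³. Annual water volume added = 101 Gt / ρ_w = 1.010×10^14 kg / 1026 kg m⁻³ = 9.844×10^10 m³.
Δh per year = 9.844×10^10 / 3.57×10^14 = 2.76×10^-4 m = 0.28 mm.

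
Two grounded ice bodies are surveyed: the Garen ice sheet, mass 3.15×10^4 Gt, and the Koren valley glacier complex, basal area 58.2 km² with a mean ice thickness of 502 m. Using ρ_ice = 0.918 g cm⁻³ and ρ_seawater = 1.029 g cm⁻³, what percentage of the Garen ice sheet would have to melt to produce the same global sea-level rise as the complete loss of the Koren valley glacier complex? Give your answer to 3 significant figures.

≈ 0.0851 %

Equal sea-level rise means equal mass of meltwater, i.e. equal mass of ice lost.
Ice mass of Koren: 2.682×10^13 kg; ice mass of Garen: 3.150×10^16 kg.
Fraction required = 2.682×10^13 / 3.150×10^16 = 8.51×10^-4 → 0.0851 %.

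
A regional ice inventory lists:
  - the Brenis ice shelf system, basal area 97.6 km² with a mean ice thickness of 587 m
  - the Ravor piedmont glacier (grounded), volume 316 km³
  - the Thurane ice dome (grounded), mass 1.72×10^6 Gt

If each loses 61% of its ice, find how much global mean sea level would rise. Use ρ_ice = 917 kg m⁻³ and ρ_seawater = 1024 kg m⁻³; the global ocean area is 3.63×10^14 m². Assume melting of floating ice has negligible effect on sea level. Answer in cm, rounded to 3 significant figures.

The Brenis ice shelf system is floating and already displaces its own weight of water, so its melt adds essentially nothing to sea level.
Ravor: 0.61 × 316 km³ × (917/1024) = 172.6 km³ of water.
Thurane: 0.61 × 1.72×10^6 Gt = 1.049×10^18 kg; dividing by ρ_w = 1024 kg m⁻³ gives 1.025×10^15 m³ of water.
Total added water ≈ 1.025×10^15 m³ over 3.63×10^14 m² → Δh = 2.82 m = 282 cm.

≈ 282 cm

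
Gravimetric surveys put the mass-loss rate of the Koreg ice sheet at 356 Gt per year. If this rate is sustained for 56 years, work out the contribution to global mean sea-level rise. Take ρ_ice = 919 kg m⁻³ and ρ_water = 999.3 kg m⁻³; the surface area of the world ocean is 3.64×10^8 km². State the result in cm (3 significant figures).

Total mass lost = 356 Gt/yr × 56 yr = 1.994×10^4 Gt = 1.994×10^16 kg.
ρ_w = 999.3 kg m⁻³, so water volume = 1.994×10^16 / 999.3 = 1.995×10^13 m³.
Δh = 1.995×10^13 / 3.64×10^14 = 0.0548 m = 5.48 cm.

≈ 5.48 cm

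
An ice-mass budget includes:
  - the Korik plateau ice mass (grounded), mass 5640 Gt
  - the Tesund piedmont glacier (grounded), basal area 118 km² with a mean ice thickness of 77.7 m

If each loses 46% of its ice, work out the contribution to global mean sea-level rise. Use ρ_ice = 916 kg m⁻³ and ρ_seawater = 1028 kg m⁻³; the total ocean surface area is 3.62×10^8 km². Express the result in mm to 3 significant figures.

Korik: 0.46 × 5640 Gt = 2.594×10^15 kg; dividing by ρ_w = 1028 kg m⁻³ gives 2.524×10^12 m³ of water.
Tesund: ice volume = 118 km² × 77.7 m = 9.169 km³; 0.46 × 9.169 × (916/1028) = 3.758 km³ of water.
Total added water ≈ 2.527×10^12 m³ over 3.62×10^14 m² → Δh = 6.98×10^-3 m = 6.98 mm.

≈ 6.98 mm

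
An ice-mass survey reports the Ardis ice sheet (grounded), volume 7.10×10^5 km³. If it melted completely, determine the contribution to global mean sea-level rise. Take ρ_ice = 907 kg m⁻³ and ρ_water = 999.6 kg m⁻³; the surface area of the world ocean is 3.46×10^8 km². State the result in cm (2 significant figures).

Ardis: 7.10×10^5 km³ × (907/999.6) = 6.442×10^5 km³ of water.
Spread over 3.46×10^14 m² of ocean, Δh = 6.442×10^14 / 3.46×10^14 = 1.86 m = 190 cm.

≈ 190 cm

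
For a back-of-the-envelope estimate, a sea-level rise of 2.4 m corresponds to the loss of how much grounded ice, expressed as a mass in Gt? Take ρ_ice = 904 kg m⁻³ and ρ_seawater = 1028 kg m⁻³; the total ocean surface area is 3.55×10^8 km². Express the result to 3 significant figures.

≈ 8.76×10^5 Gt

Required water volume = Δh × A = 2.4 m × 3.55×10^14 m² = 8.520×10^14 m³.
ρ_w = 1028 kg m⁻³, so the mass of water = 8.520×10^14 m³ × 1028 kg m⁻³ = 8.759×10^17 kg = 8.76×10^5 Gt (and the same mass of ice, by conservation).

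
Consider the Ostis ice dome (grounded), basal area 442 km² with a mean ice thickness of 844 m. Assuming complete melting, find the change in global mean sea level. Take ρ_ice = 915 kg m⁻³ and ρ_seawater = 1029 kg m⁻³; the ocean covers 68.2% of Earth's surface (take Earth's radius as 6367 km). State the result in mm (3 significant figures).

≈ 0.955 mm

Ostis: ice volume = 442 km² × 844 m = 373.0 km³; 373.0 × (915/1029) = 331.7 km³ of water.
Spread over 3.47×10^14 m² of ocean, Δh = 3.317×10^11 / 3.47×10^14 = 9.55×10^-4 m = 0.955 mm.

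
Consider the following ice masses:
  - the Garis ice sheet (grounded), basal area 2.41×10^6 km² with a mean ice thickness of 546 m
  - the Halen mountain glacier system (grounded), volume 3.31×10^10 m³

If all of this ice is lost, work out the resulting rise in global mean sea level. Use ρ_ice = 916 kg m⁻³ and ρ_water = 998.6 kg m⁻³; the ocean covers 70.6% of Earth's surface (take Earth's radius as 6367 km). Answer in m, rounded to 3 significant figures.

≈ 3.36 m

Garis: ice volume = 2.41×10^6 km² × 546 m = 1.316×10^6 km³; 1.316×10^6 × (916/998.6) = 1.207×10^6 km³ of water.
Halen: 3.31×10^10 m³ × (916/998.6) = 3.036×10^10 m³ of water.
Total added water ≈ 1.207×10^15 m³ over 3.60×10^14 m² → Δh = 3.36 m.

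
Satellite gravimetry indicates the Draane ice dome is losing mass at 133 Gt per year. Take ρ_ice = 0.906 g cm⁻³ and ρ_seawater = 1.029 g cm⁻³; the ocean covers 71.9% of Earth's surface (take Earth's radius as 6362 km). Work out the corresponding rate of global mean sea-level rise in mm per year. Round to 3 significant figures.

ρ_w = 1.029 g cm⁻³ = 1029 kg m⁻³. Annual water volume added = 133 Gt / ρ_w = 1.330×10^14 kg / 1029 kg m⁻³ = 1.293×10^11 m³.
Δh per year = 1.293×10^11 / 3.66×10^14 = 3.53×10^-4 m = 0.353 mm.

≈ 0.353 mm/yr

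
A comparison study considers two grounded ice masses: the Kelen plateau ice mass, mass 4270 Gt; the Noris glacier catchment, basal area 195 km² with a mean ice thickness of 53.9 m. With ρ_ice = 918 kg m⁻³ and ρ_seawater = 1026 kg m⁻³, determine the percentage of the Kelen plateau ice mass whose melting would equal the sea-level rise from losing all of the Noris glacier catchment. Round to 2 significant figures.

Equal sea-level rise means equal mass of meltwater, i.e. equal mass of ice lost.
Ice mass of Noris: 9.649×10^12 kg; ice mass of Kelen: 4.270×10^15 kg.
Fraction required = 9.649×10^12 / 4.270×10^15 = 2.26×10^-3 → 0.23 %.

≈ 0.23 %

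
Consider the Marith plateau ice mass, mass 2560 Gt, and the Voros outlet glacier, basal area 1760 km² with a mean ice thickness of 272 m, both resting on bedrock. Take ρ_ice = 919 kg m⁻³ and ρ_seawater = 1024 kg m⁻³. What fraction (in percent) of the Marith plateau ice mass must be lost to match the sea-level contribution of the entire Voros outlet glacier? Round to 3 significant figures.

≈ 17.2 %

Equal sea-level rise means equal mass of meltwater, i.e. equal mass of ice lost.
Ice mass of Voros: 4.399×10^14 kg; ice mass of Marith: 2.560×10^15 kg.
Fraction required = 4.399×10^14 / 2.560×10^15 = 0.172 → 17.2 %.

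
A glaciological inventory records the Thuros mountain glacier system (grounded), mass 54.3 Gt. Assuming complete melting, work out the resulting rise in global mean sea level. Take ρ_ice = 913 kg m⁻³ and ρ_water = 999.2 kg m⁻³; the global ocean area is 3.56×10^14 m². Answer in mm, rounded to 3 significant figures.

≈ 0.153 mm

Thuros: 54.3 Gt = 5.430×10^13 kg; dividing by ρ_w = 999.2 kg m⁻³ gives 5.434×10^10 m³ of water.
Spread over 3.56×10^14 m² of ocean, Δh = 5.434×10^10 / 3.56×10^14 = 1.53×10^-4 m = 0.153 mm.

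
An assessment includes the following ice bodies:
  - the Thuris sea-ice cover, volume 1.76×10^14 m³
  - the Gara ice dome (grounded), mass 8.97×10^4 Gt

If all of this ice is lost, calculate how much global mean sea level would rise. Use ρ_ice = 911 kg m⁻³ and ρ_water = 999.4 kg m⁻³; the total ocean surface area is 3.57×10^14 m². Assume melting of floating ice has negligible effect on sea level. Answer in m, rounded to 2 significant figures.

≈ 0.25 m

The Thuris sea-ice cover is floating and already displaces its own weight of water, so its melt adds essentially nothing to sea level.
Gara: 8.97×10^4 Gt = 8.970×10^16 kg; dividing by ρ_w = 999.4 kg m⁻³ gives 8.975×10^13 m³ of water.
Total added water ≈ 8.975×10^13 m³ over 3.57×10^14 m² → Δh = 0.251 m.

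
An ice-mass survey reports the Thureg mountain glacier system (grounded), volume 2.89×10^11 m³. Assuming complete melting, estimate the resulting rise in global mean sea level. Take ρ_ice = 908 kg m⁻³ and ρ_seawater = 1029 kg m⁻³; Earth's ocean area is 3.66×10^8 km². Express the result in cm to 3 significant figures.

Thureg: 2.89×10^11 m³ × (908/1029) = 2.550×10^11 m³ of water.
Spread over 3.66×10^14 m² of ocean, Δh = 2.550×10^11 / 3.66×10^14 = 6.97×10^-4 m = 0.0697 cm.

≈ 0.0697 cm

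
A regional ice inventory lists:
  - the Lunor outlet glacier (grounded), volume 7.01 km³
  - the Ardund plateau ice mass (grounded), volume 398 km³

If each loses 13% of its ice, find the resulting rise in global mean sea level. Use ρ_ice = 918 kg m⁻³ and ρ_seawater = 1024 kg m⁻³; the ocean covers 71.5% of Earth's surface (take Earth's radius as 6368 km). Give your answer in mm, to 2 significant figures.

Lunor: 0.13 × 7.01 km³ × (918/1024) = 0.8170 km³ of water.
Ardund: 0.13 × 398 km³ × (918/1024) = 46.38 km³ of water.
Total added water ≈ 4.720×10^10 m³ over 3.64×10^14 m² → Δh = 1.30×10^-4 m = 0.13 mm.

≈ 0.13 mm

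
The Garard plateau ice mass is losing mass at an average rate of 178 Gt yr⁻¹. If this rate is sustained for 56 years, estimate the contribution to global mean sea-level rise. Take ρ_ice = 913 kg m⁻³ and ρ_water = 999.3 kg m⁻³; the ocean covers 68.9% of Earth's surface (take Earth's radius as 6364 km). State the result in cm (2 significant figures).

Total mass lost = 178 Gt/yr × 56 yr = 9968 Gt = 9.968×10^15 kg.
ρ_w = 999.3 kg m⁻³, so water volume = 9.968×10^15 / 999.3 = 9.975×10^12 m³.
Δh = 9.975×10^12 / 3.51×10^14 = 0.0284 m = 2.8 cm.

≈ 2.8 cm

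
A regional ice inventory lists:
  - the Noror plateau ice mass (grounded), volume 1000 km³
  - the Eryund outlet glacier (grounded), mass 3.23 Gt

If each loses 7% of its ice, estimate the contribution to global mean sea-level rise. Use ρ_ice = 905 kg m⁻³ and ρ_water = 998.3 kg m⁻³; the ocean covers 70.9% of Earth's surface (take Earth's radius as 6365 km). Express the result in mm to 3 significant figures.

Noror: 0.07 × 1000 km³ × (905/998.3) = 63.46 km³ of water.
Eryund: 0.07 × 3.23 Gt = 2.261×10^11 kg; dividing by ρ_w = 998.3 kg m⁻³ gives 2.265×10^8 m³ of water.
Total added water ≈ 6.368×10^10 m³ over 3.61×10^14 m² → Δh = 1.76×10^-4 m = 0.176 mm.

≈ 0.176 mm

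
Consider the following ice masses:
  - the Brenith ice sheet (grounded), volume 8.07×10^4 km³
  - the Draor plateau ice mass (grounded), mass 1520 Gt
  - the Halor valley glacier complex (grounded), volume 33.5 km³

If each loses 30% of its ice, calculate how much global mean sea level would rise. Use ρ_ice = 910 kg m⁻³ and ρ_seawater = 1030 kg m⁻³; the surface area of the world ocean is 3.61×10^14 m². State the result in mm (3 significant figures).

Brenith: 0.3 × 8.07×10^4 km³ × (910/1030) = 2.139×10^4 km³ of water.
Draor: 0.3 × 1520 Gt = 4.560×10^14 kg; dividing by ρ_w = 1030 kg m⁻³ gives 4.427×10^11 m³ of water.
Halor: 0.3 × 33.5 km³ × (910/1030) = 8.879 km³ of water.
Total added water ≈ 2.184×10^13 m³ over 3.61×10^14 m² → Δh = 0.0605 m = 60.5 mm.

≈ 60.5 mm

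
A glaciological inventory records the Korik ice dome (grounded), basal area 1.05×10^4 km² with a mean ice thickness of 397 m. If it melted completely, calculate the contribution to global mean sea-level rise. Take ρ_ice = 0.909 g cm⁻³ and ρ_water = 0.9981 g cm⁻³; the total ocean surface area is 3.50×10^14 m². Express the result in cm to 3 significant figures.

Korik: ice volume = 1.05×10^4 km² × 397 m = 4168 km³; 4168 × (909/998.1) = 3796 km³ of water.
Spread over 3.50×10^14 m² of ocean, Δh = 3.796×10^12 / 3.50×10^14 = 0.0108 m = 1.08 cm.

≈ 1.08 cm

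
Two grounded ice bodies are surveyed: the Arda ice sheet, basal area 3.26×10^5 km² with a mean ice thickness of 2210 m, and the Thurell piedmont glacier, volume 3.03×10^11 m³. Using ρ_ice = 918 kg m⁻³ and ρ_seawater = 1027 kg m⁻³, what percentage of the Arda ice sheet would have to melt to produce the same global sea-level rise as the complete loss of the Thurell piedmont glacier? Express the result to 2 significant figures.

Equal sea-level rise means equal mass of meltwater, i.e. equal mass of ice lost.
Ice mass of Thurell: 2.782×10^14 kg; ice mass of Arda: 6.614×10^17 kg.
Fraction required = 2.782×10^14 / 6.614×10^17 = 4.21×10^-4 → 0.042 %.

≈ 0.042 %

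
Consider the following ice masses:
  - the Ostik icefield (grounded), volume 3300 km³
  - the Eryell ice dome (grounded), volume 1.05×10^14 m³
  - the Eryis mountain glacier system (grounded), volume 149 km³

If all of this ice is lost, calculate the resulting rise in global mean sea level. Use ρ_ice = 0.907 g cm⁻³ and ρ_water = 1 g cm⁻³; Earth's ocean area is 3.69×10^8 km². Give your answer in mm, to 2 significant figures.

≈ 270 mm

Ostik: 3300 km³ × (907/1000) = 2993 km³ of water.
Eryell: 1.05×10^14 m³ × (907/1000) = 9.524×10^13 m³ of water.
Eryis: 149 km³ × (907/1000) = 135.1 km³ of water.
Total added water ≈ 9.836×10^13 m³ over 3.69×10^14 m² → Δh = 0.267 m = 270 mm.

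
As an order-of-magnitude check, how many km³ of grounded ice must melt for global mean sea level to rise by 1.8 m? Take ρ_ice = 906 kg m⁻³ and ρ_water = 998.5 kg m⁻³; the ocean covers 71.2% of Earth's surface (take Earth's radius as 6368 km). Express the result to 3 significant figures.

Required water volume = Δh × A = 1.8 m × 3.63×10^14 m² = 6.531×10^14 m³ = 6.531×10^5 km³.
Ice volume = water volume × ρ_w/ρ_ice = 6.531×10^5 × 998.5/906 = 7.20×10^5 km³.

≈ 7.20×10^5 km³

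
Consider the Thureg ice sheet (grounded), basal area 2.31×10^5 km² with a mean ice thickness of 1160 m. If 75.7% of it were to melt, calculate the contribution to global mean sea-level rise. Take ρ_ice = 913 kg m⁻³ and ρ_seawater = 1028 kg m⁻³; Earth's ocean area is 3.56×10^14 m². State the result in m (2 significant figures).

Thureg: ice volume = 2.31×10^5 km² × 1160 m = 2.680×10^5 km³; 0.757 × 2.680×10^5 × (913/1028) = 1.802×10^5 km³ of water.
Spread over 3.56×10^14 m² of ocean, Δh = 1.802×10^14 / 3.56×10^14 = 0.506 m.

≈ 0.51 m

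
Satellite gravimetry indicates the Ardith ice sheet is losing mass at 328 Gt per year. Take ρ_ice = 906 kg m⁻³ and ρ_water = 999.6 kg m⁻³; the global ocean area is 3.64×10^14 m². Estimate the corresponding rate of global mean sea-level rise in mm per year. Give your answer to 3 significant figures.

≈ 0.901 mm/yr

ρ_w = 999.6 kg m⁻³. Annual water volume added = 328 Gt / ρ_w = 3.280×10^14 kg / 999.6 kg m⁻³ = 3.281×10^11 m³.
Δh per year = 3.281×10^11 / 3.64×10^14 = 9.01×10^-4 m = 0.901 mm.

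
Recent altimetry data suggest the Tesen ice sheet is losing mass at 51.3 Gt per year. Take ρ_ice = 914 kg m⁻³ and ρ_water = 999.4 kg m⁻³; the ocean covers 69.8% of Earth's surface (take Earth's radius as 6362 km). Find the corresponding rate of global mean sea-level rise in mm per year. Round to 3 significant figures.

≈ 0.145 mm/yr

ρ_w = 999.4 kg m⁻³. Annual water volume added = 51.3 Gt / ρ_w = 5.130×10^13 kg / 999.4 kg m⁻³ = 5.133×10^10 m³.
Δh per year = 5.133×10^10 / 3.55×10^14 = 1.45×10^-4 m = 0.145 mm.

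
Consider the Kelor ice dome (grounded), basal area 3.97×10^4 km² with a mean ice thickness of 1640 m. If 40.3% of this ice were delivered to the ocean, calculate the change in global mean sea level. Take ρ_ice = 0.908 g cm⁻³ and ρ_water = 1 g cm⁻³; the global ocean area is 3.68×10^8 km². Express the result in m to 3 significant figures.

Kelor: ice volume = 3.97×10^4 km² × 1640 m = 6.511×10^4 km³; 0.403 × 6.511×10^4 × (908/1000) = 2.382×10^4 km³ of water.
Spread over 3.68×10^14 m² of ocean, Δh = 2.382×10^13 / 3.68×10^14 = 0.0647 m.

≈ 0.0647 m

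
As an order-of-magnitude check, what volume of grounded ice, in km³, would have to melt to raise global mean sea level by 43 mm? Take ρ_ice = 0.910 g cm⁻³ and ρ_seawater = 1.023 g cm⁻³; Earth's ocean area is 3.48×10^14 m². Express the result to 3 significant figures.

Required water volume = Δh × A = 0.043 m × 3.48×10^14 m² = 1.496×10^13 m³ = 1.496×10^4 km³.
Ice volume = water volume × ρ_w/ρ_ice = 1.496×10^4 × 1023/910 = 1.68×10^4 km³.

≈ 1.68×10^4 km³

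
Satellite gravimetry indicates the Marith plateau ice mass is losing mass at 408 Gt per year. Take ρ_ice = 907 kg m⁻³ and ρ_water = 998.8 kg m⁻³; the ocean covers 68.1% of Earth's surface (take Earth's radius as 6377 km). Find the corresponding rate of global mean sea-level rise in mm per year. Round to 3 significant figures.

ρ_w = 998.8 kg m⁻³. Annual water volume added = 408 Gt / ρ_w = 4.080×10^14 kg / 998.8 kg m⁻³ = 4.085×10^11 m³.
Δh per year = 4.085×10^11 / 3.48×10^14 = 1.17×10^-3 m = 1.17 mm.

≈ 1.17 mm/yr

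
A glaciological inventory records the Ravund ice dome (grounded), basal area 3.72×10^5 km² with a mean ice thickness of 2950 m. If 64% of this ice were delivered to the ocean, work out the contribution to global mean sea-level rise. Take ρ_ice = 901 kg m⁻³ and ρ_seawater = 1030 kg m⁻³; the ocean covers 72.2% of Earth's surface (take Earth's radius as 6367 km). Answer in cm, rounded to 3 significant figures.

≈ 167 cm

Ravund: ice volume = 3.72×10^5 km² × 2950 m = 1.097×10^6 km³; 0.64 × 1.097×10^6 × (901/1030) = 6.144×10^5 km³ of water.
Spread over 3.68×10^14 m² of ocean, Δh = 6.144×10^14 / 3.68×10^14 = 1.67 m = 167 cm.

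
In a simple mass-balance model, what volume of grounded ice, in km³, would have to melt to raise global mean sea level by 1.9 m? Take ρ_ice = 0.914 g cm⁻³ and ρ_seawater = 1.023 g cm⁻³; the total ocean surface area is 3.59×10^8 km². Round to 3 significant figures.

≈ 7.63×10^5 km³

Required water volume = Δh × A = 1.9 m × 3.59×10^14 m² = 6.821×10^14 m³ = 6.821×10^5 km³.
Ice volume = water volume × ρ_w/ρ_ice = 6.821×10^5 × 1023/914 = 7.63×10^5 km³.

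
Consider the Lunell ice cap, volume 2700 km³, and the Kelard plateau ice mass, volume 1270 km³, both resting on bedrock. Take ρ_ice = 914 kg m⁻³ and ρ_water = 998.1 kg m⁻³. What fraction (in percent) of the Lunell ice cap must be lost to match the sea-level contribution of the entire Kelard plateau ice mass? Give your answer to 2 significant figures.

Equal sea-level rise means equal mass of meltwater, i.e. equal mass of ice lost.
Ice mass of Kelard: 1.161×10^15 kg; ice mass of Lunell: 2.468×10^15 kg.
Fraction required = 1.161×10^15 / 2.468×10^15 = 0.470 → 47 %.

≈ 47 %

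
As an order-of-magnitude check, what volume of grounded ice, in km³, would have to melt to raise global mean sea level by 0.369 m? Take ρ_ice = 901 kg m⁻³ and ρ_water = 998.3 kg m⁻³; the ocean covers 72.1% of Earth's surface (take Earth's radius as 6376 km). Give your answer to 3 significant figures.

Required water volume = Δh × A = 0.369 m × 3.68×10^14 m² = 1.359×10^14 m³ = 1.359×10^5 km³.
Ice volume = water volume × ρ_w/ρ_ice = 1.359×10^5 × 998.3/901 = 1.51×10^5 km³.

≈ 1.51×10^5 km³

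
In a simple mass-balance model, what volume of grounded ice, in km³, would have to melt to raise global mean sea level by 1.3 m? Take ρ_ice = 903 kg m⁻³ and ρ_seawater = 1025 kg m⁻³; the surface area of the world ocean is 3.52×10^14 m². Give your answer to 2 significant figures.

Required water volume = Δh × A = 1.3 m × 3.52×10^14 m² = 4.576×10^14 m³ = 4.576×10^5 km³.
Ice volume = water volume × ρ_w/ρ_ice = 4.576×10^5 × 1025/903 = 5.2×10^5 km³.

≈ 5.2×10^5 km³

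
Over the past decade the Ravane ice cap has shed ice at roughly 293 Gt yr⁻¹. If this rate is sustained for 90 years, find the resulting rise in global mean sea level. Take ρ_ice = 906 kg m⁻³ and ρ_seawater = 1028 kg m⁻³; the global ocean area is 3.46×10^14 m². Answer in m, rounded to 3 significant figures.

Total mass lost = 293 Gt/yr × 90 yr = 2.637×10^4 Gt = 2.637×10^16 kg.
ρ_w = 1028 kg m⁻³, so water volume = 2.637×10^16 / 1028 = 2.565×10^13 m³.
Δh = 2.565×10^13 / 3.46×10^14 = 0.0741 m.

≈ 0.0741 m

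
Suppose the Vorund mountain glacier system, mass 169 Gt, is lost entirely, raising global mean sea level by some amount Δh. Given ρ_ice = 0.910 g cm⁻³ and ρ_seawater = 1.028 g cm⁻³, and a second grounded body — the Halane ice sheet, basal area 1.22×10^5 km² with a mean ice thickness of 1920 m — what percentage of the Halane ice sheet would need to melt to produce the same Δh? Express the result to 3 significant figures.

Equal sea-level rise means equal mass of meltwater, i.e. equal mass of ice lost.
Ice mass of Vorund: 1.690×10^14 kg; ice mass of Halane: 2.132×10^17 kg.
Fraction required = 1.690×10^14 / 2.132×10^17 = 7.93×10^-4 → 0.0793 %.

≈ 0.0793 %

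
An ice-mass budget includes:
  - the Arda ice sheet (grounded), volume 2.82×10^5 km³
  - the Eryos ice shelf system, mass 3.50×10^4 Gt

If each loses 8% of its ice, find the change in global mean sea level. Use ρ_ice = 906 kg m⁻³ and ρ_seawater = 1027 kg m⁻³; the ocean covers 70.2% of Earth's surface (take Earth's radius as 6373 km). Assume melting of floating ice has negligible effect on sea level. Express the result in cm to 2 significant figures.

Arda: 0.08 × 2.82×10^5 km³ × (906/1027) = 1.990×10^4 km³ of water.
The Eryos ice shelf system is floating and already displaces its own weight of water, so its melt adds essentially nothing to sea level.
Total added water ≈ 1.990×10^13 m³ over 3.58×10^14 m² → Δh = 0.0555 m = 5.6 cm.

≈ 5.6 cm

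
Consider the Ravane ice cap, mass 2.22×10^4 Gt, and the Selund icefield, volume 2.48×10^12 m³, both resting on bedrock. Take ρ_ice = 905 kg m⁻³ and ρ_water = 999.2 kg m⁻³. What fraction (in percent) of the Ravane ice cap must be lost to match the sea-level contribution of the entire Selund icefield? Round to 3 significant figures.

≈ 10.1 %

Equal sea-level rise means equal mass of meltwater, i.e. equal mass of ice lost.
Ice mass of Selund: 2.244×10^15 kg; ice mass of Ravane: 2.220×10^16 kg.
Fraction required = 2.244×10^15 / 2.220×10^16 = 0.101 → 10.1 %.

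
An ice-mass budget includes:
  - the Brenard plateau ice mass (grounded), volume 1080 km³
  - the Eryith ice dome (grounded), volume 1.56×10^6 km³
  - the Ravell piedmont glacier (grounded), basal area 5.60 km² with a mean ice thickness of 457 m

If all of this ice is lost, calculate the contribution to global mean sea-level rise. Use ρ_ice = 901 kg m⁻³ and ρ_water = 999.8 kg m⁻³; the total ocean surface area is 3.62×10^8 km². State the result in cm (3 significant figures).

≈ 389 cm

Brenard: 1080 km³ × (901/999.8) = 973.3 km³ of water.
Eryith: 1.56×10^6 km³ × (901/999.8) = 1.406×10^6 km³ of water.
Ravell: ice volume = 5.60 km² × 457 m = 2.559 km³; 2.559 × (901/999.8) = 2.306 km³ of water.
Total added water ≈ 1.407×10^15 m³ over 3.62×10^14 m² → Δh = 3.89 m = 389 cm.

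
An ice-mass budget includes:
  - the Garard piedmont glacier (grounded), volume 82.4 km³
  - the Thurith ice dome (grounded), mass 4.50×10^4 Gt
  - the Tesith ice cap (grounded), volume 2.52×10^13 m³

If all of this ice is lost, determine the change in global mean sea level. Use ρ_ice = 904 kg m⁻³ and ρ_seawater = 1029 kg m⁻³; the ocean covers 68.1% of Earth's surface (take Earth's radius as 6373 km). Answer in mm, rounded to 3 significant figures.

≈ 190 mm

Garard: 82.4 km³ × (904/1029) = 72.39 km³ of water.
Thurith: 4.50×10^4 Gt = 4.500×10^16 kg; dividing by ρ_w = 1029 kg m⁻³ gives 4.373×10^13 m³ of water.
Tesith: 2.52×10^13 m³ × (904/1029) = 2.214×10^13 m³ of water.
Total added water ≈ 6.594×10^13 m³ over 3.48×10^14 m² → Δh = 0.190 m = 190 mm.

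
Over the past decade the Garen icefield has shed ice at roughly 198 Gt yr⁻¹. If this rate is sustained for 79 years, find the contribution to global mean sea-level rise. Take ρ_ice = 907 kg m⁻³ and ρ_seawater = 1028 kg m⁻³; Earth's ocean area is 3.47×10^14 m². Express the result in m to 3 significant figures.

≈ 0.0439 m

Total mass lost = 198 Gt/yr × 79 yr = 1.564×10^4 Gt = 1.564×10^16 kg.
ρ_w = 1028 kg m⁻³, so water volume = 1.564×10^16 / 1028 = 1.522×10^13 m³.
Δh = 1.522×10^13 / 3.47×10^14 = 0.0439 m.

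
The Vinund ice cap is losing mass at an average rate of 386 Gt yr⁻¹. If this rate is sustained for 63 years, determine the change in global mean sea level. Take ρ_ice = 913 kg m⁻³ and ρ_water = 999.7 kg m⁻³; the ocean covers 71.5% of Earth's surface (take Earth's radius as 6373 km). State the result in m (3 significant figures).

≈ 0.0667 m

Total mass lost = 386 Gt/yr × 63 yr = 2.432×10^4 Gt = 2.432×10^16 kg.
ρ_w = 999.7 kg m⁻³, so water volume = 2.432×10^16 / 999.7 = 2.433×10^13 m³.
Δh = 2.433×10^13 / 3.65×10^14 = 0.0667 m.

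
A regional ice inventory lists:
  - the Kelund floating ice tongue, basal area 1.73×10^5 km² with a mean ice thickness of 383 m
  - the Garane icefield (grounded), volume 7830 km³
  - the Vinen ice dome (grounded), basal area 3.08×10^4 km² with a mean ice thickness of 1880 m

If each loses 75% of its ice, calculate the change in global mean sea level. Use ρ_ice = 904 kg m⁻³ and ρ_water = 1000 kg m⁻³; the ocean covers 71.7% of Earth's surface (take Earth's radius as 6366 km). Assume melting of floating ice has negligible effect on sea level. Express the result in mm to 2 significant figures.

≈ 120 mm

The Kelund floating ice tongue is floating and already displaces its own weight of water, so its melt adds essentially nothing to sea level.
Garane: 0.75 × 7830 km³ × (904/1000) = 5309 km³ of water.
Vinen: ice volume = 3.08×10^4 km² × 1880 m = 5.790×10^4 km³; 0.75 × 5.790×10^4 × (904/1000) = 3.926×10^4 km³ of water.
Total added water ≈ 4.457×10^13 m³ over 3.65×10^14 m² → Δh = 0.122 m = 120 mm.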